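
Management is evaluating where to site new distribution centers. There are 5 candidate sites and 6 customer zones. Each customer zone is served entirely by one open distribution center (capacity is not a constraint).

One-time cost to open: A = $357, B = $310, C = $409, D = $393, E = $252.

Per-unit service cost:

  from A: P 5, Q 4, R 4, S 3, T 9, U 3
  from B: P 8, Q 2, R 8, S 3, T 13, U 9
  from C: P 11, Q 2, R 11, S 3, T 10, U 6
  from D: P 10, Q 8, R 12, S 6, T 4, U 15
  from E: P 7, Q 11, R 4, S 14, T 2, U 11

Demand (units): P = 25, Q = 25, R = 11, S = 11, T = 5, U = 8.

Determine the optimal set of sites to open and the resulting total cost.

Open A only; minimum total cost 728.

For any fixed open set, each customer zone goes to its cheapest open site; total = fixed + service.
{A}: P→A 5·25=125, Q→A 4·25=100, R→A 4·11=44, S→A 3·11=33, T→A 9·5=45, U→A 3·8=24. Service 371; fixed 357; total 728.
{B}: P→B 8·25=200, Q→B 2·25=50, R→B 8·11=88, S→B 3·11=33, T→B 13·5=65, U→B 9·8=72. Service 508; fixed 310; total 818.
{A, E}: service 336 + fixed 609 = 945
{A, B, C, D, E}: service 286 + fixed 1721 = 2007
No other subset beats 728.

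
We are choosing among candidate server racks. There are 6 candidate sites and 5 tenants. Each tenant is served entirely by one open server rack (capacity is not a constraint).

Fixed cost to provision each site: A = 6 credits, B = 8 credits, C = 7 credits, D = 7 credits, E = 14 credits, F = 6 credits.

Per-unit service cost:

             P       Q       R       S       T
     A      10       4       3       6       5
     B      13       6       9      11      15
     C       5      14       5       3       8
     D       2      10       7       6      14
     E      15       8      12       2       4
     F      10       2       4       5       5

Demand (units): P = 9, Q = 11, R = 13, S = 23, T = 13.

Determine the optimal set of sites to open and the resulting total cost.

For any fixed open set, each tenant goes to its cheapest open site; total = fixed + service.
{A, D, E, F}: P→D 2·9=18, Q→F 2·11=22, R→A 3·13=39, S→E 2·23=46, T→E 4·13=52. Service 177; fixed 33; total 210.
{A, C, D, E, F}: service 177 + fixed 40 = 217
{D, E, F}: service 190 + fixed 27 = 217
{A, B, C, D, E, F}: service 177 + fixed 48 = 225
No other subset beats 210.

Open A, D, E and F; minimum total cost 210.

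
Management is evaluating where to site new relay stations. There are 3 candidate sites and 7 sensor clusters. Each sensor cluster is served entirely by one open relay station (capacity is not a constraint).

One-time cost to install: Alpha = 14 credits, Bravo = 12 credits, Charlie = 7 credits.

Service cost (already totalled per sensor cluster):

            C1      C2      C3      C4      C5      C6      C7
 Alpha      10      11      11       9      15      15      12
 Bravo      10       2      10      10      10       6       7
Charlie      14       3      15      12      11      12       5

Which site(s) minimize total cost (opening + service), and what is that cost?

For any fixed open set, each sensor cluster goes to its cheapest open site; total = fixed + service.
{Bravo}: C1→Bravo 10, C2→Bravo 2, C3→Bravo 10, C4→Bravo 10, C5→Bravo 10, C6→Bravo 6, C7→Bravo 7. Service 55; fixed 12; total 67.
{Bravo, Charlie}: service 53 + fixed 19 = 72
{Charlie}: C1→Charlie 14, C2→Charlie 3, C3→Charlie 15, C4→Charlie 12, C5→Charlie 11, C6→Charlie 12, C7→Charlie 5. Service 72; fixed 7; total 79.
{Alpha, Bravo, Charlie}: service 52 + fixed 33 = 85
No other subset beats 67.

Open Bravo only; minimum total cost 67.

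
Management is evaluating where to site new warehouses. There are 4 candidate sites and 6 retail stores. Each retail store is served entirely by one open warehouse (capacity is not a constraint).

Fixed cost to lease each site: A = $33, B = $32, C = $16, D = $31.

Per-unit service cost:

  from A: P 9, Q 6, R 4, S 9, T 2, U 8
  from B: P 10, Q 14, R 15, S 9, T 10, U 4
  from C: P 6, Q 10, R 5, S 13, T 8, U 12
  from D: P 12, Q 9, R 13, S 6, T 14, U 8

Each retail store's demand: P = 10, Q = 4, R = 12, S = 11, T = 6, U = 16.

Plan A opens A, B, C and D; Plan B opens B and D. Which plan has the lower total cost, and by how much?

Plan A: {A, B, C, D}: P→C 6·10=60, Q→A 6·4=24, R→A 4·12=48, S→D 6·11=66, T→A 2·6=12, U→B 4·16=64. Service 274; fixed 112; total 386.
Plan B: {B, D}: P→B 10·10=100, Q→D 9·4=36, R→D 13·12=156, S→D 6·11=66, T→B 10·6=60, U→B 4·16=64. Service 482; fixed 63; total 545.
Difference: |386 − 545| = 159.

Plan A is cheaper by 159.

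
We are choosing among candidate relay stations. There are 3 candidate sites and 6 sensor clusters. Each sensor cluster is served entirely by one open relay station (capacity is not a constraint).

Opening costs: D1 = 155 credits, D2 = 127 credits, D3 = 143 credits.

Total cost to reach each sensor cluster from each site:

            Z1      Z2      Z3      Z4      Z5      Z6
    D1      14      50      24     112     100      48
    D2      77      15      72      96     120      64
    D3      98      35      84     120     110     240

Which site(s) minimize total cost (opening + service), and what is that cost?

Open D1 only; minimum total cost 503.

For any fixed open set, each sensor cluster goes to its cheapest open site; total = fixed + service.
{D1}: Z1→D1 14, Z2→D1 50, Z3→D1 24, Z4→D1 112, Z5→D1 100, Z6→D1 48. Service 348; fixed 155; total 503.
{D2}: service 444 + fixed 127 = 571
{D1, D2}: service 297 + fixed 282 = 579
{D1, D2, D3}: service 297 + fixed 425 = 722
(All 7 nonempty subsets were checked; D1 only is lowest.)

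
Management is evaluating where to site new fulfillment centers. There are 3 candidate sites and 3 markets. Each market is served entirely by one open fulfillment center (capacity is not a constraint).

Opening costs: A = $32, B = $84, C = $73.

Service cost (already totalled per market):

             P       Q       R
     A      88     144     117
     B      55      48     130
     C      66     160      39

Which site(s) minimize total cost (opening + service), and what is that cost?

Open B and C; minimum total cost 299.

For any fixed open set, each market goes to its cheapest open site; total = fixed + service.
{B, C}: P→B 55, Q→B 48, R→C 39. Service 142; fixed 157; total 299.
{B}: P→B 55, Q→B 48, R→B 130. Service 233; fixed 84; total 317.
{A, B, C}: service 142 + fixed 189 = 331
{A}: service 349 + fixed 32 = 381
(All 7 nonempty subsets were checked; B and C is lowest.)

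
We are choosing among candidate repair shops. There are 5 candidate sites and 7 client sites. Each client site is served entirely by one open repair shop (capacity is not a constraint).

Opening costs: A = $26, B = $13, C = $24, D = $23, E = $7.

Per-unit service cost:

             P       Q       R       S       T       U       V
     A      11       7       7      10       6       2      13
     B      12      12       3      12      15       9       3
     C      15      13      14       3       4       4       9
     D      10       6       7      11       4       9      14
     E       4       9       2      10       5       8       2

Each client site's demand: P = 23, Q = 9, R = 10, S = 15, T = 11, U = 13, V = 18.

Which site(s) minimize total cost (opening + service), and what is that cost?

Open A, C and E; minimum total cost 383.

For any fixed open set, each client site goes to its cheapest open site; total = fixed + service.
{A, C, E}: P→E 4·23=92, Q→A 7·9=63, R→E 2·10=20, S→C 3·15=45, T→C 4·11=44, U→A 2·13=26, V→E 2·18=36. Service 326; fixed 57; total 383.
{A, B, C, E}: P→E 4·23=92, Q→A 7·9=63, R→E 2·10=20, S→C 3·15=45, T→C 4·11=44, U→A 2·13=26, V→E 2·18=36. Service 326; fixed 70; total 396.
{A, C, D, E}: P→E 4·23=92, Q→D 6·9=54, R→E 2·10=20, S→C 3·15=45, T→C 4·11=44, U→A 2·13=26, V→E 2·18=36. Service 317; fixed 80; total 397.
{A, B, C, D, E}: service 317 + fixed 93 = 410
No other subset beats 383.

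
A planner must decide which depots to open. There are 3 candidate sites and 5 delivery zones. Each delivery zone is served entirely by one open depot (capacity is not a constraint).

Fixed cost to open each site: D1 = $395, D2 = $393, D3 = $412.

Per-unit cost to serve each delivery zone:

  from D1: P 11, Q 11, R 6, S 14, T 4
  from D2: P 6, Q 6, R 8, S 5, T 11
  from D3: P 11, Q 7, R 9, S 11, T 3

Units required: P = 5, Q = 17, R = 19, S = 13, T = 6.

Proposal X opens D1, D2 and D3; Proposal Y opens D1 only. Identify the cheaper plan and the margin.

Proposal Y is cheaper by 572.

Proposal X: {D1, D2, D3}: P→D2 6·5=30, Q→D2 6·17=102, R→D1 6·19=114, S→D2 5·13=65, T→D3 3·6=18. Service 329; fixed 1200; total 1529.
Proposal Y: {D1}: P→D1 11·5=55, Q→D1 11·17=187, R→D1 6·19=114, S→D1 14·13=182, T→D1 4·6=24. Service 562; fixed 395; total 957.
Difference: |1529 − 957| = 572.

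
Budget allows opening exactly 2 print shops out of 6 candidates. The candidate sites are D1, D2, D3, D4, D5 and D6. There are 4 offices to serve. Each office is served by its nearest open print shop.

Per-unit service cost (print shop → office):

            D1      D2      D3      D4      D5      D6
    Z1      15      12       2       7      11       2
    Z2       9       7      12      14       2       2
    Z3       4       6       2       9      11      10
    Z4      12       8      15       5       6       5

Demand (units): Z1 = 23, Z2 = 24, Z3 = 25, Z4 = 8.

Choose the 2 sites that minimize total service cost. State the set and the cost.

Choose D3 and D6; total service cost 184.

With exactly 2 open, each office uses its cheapest among the chosen.
{D3, D6}: Z1→D3 2·23=46, Z2→D6 2·24=48, Z3→D3 2·25=50, Z4→D6 5·8=40. Service cost 184.
{D3, D5}: service cost 192
{D1, D6}: service cost 234
Among all 15 size-2 choices, {D3, D6} is lowest.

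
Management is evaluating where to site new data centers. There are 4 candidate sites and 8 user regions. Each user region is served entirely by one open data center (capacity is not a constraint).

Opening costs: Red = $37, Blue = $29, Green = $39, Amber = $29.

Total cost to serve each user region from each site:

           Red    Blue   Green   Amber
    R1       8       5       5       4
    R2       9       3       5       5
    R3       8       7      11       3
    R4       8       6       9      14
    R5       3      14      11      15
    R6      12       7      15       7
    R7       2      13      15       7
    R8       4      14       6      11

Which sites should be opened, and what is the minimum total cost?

Open Red only; minimum total cost 91.

For any fixed open set, each user region goes to its cheapest open site; total = fixed + service.
{Red}: R1→Red 8, R2→Red 9, R3→Red 8, R4→Red 8, R5→Red 3, R6→Red 12, R7→Red 2, R8→Red 4. Service 54; fixed 37; total 91.
{Amber}: R1→Amber 4, R2→Amber 5, R3→Amber 3, R4→Amber 14, R5→Amber 15, R6→Amber 7, R7→Amber 7, R8→Amber 11. Service 66; fixed 29; total 95.
{Blue}: R1→Blue 5, R2→Blue 3, R3→Blue 7, R4→Blue 6, R5→Blue 14, R6→Blue 7, R7→Blue 13, R8→Blue 14. Service 69; fixed 29; total 98.
{Red, Blue, Green, Amber}: R1→Amber 4, R2→Blue 3, R3→Amber 3, R4→Blue 6, R5→Red 3, R6→Blue 7, R7→Red 2, R8→Red 4. Service 32; fixed 134; total 166.
(All 15 nonempty subsets were checked; Red only is lowest.)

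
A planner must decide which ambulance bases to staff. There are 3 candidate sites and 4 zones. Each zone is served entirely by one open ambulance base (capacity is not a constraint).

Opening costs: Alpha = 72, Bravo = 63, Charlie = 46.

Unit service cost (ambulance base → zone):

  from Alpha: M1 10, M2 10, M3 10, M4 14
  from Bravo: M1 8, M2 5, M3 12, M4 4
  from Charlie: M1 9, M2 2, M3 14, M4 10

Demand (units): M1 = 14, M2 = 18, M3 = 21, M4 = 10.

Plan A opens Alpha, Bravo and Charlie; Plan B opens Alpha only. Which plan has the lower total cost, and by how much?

Plan A is cheaper by 163.

Plan A: {Alpha, Bravo, Charlie}: M1→Bravo 8·14=112, M2→Charlie 2·18=36, M3→Alpha 10·21=210, M4→Bravo 4·10=40. Service 398; fixed 181; total 579.
Plan B: {Alpha}: M1→Alpha 10·14=140, M2→Alpha 10·18=180, M3→Alpha 10·21=210, M4→Alpha 14·10=140. Service 670; fixed 72; total 742.
Difference: |579 − 742| = 163.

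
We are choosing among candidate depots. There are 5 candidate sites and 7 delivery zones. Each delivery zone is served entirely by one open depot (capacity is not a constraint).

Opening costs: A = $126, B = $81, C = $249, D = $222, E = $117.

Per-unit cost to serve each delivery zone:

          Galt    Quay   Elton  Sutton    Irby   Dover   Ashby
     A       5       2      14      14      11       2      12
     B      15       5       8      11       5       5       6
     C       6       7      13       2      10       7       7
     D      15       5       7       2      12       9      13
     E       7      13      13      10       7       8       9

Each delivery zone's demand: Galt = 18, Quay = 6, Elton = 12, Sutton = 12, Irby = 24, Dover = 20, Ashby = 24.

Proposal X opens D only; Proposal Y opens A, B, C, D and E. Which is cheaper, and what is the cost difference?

Proposal Y is cheaper by 101.

Proposal X: {D}: Galt→D 15·18=270, Quay→D 5·6=30, Elton→D 7·12=84, Sutton→D 2·12=24, Irby→D 12·24=288, Dover→D 9·20=180, Ashby→D 13·24=312. Service 1188; fixed 222; total 1410.
Proposal Y: {A, B, C, D, E}: Galt→A 5·18=90, Quay→A 2·6=12, Elton→D 7·12=84, Sutton→C 2·12=24, Irby→B 5·24=120, Dover→A 2·20=40, Ashby→B 6·24=144. Service 514; fixed 795; total 1309.
Difference: |1410 − 1309| = 101.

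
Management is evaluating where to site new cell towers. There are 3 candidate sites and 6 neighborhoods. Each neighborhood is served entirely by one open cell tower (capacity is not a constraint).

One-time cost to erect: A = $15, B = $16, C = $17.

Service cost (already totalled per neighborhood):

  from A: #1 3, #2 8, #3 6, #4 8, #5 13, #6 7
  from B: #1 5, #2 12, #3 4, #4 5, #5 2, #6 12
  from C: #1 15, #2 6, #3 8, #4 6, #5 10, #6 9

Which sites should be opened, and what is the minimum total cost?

For any fixed open set, each neighborhood goes to its cheapest open site; total = fixed + service.
{B}: #1→B 5, #2→B 12, #3→B 4, #4→B 5, #5→B 2, #6→B 12. Service 40; fixed 16; total 56.
{A}: service 45 + fixed 15 = 60
{A, B}: service 29 + fixed 31 = 60
{A, B, C}: service 27 + fixed 48 = 75
No other subset beats 56.

Open B only; minimum total cost 56.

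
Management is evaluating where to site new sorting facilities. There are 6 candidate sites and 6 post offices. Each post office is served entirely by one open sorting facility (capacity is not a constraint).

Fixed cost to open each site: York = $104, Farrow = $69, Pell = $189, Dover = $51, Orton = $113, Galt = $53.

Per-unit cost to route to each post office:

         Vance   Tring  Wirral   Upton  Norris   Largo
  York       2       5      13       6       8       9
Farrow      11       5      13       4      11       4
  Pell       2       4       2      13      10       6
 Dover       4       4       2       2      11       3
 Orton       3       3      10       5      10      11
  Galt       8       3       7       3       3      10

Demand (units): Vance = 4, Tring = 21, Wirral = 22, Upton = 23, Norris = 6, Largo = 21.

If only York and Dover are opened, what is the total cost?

Total cost: 448

Each post office is assigned to its cheapest site among the open ones.
{York, Dover}: Vance→York 2·4=8, Tring→Dover 4·21=84, Wirral→Dover 2·22=44, Upton→Dover 2·23=46, Norris→York 8·6=48, Largo→Dover 3·21=63. Service 293; fixed 155; total 448.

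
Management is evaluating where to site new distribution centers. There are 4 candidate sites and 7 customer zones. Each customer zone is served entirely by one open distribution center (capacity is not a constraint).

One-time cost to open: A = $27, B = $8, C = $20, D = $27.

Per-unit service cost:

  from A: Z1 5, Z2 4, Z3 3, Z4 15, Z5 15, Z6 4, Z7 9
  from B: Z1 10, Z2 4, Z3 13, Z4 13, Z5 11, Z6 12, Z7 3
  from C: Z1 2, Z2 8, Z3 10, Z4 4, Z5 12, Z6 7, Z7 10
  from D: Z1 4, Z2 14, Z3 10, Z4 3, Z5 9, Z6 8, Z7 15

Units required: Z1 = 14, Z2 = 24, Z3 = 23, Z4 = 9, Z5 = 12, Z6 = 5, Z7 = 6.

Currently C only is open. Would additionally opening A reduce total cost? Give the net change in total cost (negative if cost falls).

Current service cost with {C}: 725.
Adding A: each customer zone re-picks its cheapest; new service cost 447, saving 278.
Extra fixed cost: 27. Net change = 27 − 278 = -251.
(Totals: 745 → 494.)

Yes — net change −251 (cost falls by 251).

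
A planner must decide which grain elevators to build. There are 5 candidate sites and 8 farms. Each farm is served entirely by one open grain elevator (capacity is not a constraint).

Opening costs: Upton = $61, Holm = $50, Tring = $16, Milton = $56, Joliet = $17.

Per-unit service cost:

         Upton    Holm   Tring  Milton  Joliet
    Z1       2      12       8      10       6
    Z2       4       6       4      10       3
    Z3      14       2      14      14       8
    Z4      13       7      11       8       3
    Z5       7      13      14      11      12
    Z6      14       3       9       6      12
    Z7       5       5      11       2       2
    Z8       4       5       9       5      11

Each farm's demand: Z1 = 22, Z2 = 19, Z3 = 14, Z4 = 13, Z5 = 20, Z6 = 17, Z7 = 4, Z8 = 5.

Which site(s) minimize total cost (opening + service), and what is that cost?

For any fixed open set, each farm goes to its cheapest open site; total = fixed + service.
{Upton, Holm, Joliet}: Z1→Upton 2·22=44, Z2→Joliet 3·19=57, Z3→Holm 2·14=28, Z4→Joliet 3·13=39, Z5→Upton 7·20=140, Z6→Holm 3·17=51, Z7→Joliet 2·4=8, Z8→Upton 4·5=20. Service 387; fixed 128; total 515.
{Upton, Holm, Tring, Joliet}: Z1→Upton 2·22=44, Z2→Joliet 3·19=57, Z3→Holm 2·14=28, Z4→Joliet 3·13=39, Z5→Upton 7·20=140, Z6→Holm 3·17=51, Z7→Joliet 2·4=8, Z8→Upton 4·5=20. Service 387; fixed 144; total 531.
{Upton, Holm, Milton, Joliet}: service 387 + fixed 184 = 571
{Upton, Holm, Tring, Milton, Joliet}: Z1→Upton 2·22=44, Z2→Joliet 3·19=57, Z3→Holm 2·14=28, Z4→Joliet 3·13=39, Z5→Upton 7·20=140, Z6→Holm 3·17=51, Z7→Milton 2·4=8, Z8→Upton 4·5=20. Service 387; fixed 200; total 587.
No other subset beats 515.

Open Upton, Holm and Joliet; minimum total cost 515.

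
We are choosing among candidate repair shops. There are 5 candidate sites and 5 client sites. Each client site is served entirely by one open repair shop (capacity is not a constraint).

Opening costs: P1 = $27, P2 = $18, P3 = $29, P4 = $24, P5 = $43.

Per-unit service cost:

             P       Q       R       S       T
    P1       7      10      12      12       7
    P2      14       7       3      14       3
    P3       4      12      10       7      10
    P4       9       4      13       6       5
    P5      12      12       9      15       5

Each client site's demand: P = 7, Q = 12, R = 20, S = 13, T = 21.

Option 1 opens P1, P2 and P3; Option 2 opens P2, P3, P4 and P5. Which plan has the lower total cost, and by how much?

Option 2 is cheaper by 9.

Option 1: {P1, P2, P3}: P→P3 4·7=28, Q→P2 7·12=84, R→P2 3·20=60, S→P3 7·13=91, T→P2 3·21=63. Service 326; fixed 74; total 400.
Option 2: {P2, P3, P4, P5}: P→P3 4·7=28, Q→P4 4·12=48, R→P2 3·20=60, S→P4 6·13=78, T→P2 3·21=63. Service 277; fixed 114; total 391.
Difference: |400 − 391| = 9.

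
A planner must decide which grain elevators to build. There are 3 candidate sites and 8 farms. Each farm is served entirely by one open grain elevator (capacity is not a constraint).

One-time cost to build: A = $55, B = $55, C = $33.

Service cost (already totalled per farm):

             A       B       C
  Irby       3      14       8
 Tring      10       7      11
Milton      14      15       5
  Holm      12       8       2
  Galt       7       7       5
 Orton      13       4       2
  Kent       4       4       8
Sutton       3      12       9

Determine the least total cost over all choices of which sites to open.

Minimum total cost: 83

For any fixed open set, each farm goes to its cheapest open site; total = fixed + service.
{C}: Irby→C 8, Tring→C 11, Milton→C 5, Holm→C 2, Galt→C 5, Orton→C 2, Kent→C 8, Sutton→C 9. Service 50; fixed 33; total 83.
{A}: service 66 + fixed 55 = 121
{A, C}: service 34 + fixed 88 = 122
{A, B, C}: service 31 + fixed 143 = 174
No other subset beats 83.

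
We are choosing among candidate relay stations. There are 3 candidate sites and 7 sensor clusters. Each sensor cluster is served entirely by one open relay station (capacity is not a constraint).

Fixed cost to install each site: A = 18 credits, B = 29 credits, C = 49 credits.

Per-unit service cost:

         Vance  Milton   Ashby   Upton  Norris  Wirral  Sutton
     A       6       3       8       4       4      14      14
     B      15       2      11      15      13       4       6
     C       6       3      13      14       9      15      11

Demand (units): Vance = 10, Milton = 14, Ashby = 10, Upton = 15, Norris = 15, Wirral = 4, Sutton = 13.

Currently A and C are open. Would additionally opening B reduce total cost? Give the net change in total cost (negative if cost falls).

Current service cost with {A, C}: 501.
Adding B: each sensor cluster re-picks its cheapest; new service cost 382, saving 119.
Extra fixed cost: 29. Net change = 29 − 119 = -90.
(Totals: 568 → 478.)

Yes — net change −90 (cost falls by 90).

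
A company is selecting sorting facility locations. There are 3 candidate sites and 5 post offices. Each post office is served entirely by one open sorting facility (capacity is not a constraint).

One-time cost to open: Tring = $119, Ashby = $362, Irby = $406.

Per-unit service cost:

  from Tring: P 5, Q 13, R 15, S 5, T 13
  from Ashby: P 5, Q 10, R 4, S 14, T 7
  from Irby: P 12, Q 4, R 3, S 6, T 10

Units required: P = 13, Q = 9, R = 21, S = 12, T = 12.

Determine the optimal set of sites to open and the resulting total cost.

Open Tring only; minimum total cost 832.

For any fixed open set, each post office goes to its cheapest open site; total = fixed + service.
{Tring}: P→Tring 5·13=65, Q→Tring 13·9=117, R→Tring 15·21=315, S→Tring 5·12=60, T→Tring 13·12=156. Service 713; fixed 119; total 832.
{Ashby}: service 491 + fixed 362 = 853
{Irby}: service 447 + fixed 406 = 853
{Tring, Ashby, Irby}: service 308 + fixed 887 = 1195
No other subset beats 832.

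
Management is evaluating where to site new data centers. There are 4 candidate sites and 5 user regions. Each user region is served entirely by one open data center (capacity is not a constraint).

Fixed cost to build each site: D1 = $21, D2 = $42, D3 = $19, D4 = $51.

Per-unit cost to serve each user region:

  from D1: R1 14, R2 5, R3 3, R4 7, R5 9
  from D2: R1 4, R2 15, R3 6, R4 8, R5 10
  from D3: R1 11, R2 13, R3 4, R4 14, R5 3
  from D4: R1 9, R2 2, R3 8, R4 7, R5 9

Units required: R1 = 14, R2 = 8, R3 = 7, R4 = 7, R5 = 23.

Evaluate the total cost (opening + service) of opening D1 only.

Total cost: 534

Each user region is assigned to its cheapest site among the open ones.
{D1}: R1→D1 14·14=196, R2→D1 5·8=40, R3→D1 3·7=21, R4→D1 7·7=49, R5→D1 9·23=207. Service 513; fixed 21; total 534.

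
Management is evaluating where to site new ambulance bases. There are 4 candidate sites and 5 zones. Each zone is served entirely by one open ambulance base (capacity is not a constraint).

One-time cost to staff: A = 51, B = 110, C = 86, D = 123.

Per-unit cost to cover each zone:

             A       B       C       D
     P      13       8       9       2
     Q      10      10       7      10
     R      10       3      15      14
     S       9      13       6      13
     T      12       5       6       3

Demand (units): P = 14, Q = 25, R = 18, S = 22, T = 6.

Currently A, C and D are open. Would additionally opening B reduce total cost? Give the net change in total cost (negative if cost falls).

Yes — net change −16 (cost falls by 16).

Current service cost with {A, C, D}: 533.
Adding B: each zone re-picks its cheapest; new service cost 407, saving 126.
Extra fixed cost: 110. Net change = 110 − 126 = -16.
(Totals: 793 → 777.)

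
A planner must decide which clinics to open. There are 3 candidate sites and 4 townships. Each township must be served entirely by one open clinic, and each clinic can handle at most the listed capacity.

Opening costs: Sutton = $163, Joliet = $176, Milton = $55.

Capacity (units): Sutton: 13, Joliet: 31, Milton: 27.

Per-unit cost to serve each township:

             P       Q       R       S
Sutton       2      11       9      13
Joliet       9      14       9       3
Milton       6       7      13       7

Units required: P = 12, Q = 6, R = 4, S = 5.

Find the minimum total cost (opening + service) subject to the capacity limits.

Minimum total cost: 256

Open {Milton}: P→Milton 6·12=72, Q→Milton 7·6=42, R→Milton 13·4=52, S→Milton 7·5=35.
Loads: Milton carries 27/27. Service 201; fixed 55; total 256.
Next best feasible plan costs 371.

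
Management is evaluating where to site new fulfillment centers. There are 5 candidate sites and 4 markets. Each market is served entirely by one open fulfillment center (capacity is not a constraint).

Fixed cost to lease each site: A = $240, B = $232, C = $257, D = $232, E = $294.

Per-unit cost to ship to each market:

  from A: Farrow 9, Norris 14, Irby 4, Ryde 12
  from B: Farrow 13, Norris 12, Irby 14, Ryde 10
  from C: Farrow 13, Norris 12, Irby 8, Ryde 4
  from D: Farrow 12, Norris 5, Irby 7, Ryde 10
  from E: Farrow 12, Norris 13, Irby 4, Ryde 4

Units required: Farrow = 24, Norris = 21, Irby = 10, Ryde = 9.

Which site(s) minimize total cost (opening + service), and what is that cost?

For any fixed open set, each market goes to its cheapest open site; total = fixed + service.
{D}: Farrow→D 12·24=288, Norris→D 5·21=105, Irby→D 7·10=70, Ryde→D 10·9=90. Service 553; fixed 232; total 785.
{A}: Farrow→A 9·24=216, Norris→A 14·21=294, Irby→A 4·10=40, Ryde→A 12·9=108. Service 658; fixed 240; total 898.
{A, D}: service 451 + fixed 472 = 923
{A, B, C, D, E}: service 397 + fixed 1255 = 1652
No other subset beats 785.

Open D only; minimum total cost 785.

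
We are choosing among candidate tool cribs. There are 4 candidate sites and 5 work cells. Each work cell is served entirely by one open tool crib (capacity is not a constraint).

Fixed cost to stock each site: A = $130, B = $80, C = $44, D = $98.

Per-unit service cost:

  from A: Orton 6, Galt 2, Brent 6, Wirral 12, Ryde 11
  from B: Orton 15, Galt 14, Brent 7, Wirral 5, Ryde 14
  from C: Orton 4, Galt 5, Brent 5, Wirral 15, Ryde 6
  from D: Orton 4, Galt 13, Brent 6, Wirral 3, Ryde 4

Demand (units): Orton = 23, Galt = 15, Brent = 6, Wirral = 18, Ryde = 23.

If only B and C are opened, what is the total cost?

Each work cell is assigned to its cheapest site among the open ones.
{B, C}: Orton→C 4·23=92, Galt→C 5·15=75, Brent→C 5·6=30, Wirral→B 5·18=90, Ryde→C 6·23=138. Service 425; fixed 124; total 549.

Total cost: 549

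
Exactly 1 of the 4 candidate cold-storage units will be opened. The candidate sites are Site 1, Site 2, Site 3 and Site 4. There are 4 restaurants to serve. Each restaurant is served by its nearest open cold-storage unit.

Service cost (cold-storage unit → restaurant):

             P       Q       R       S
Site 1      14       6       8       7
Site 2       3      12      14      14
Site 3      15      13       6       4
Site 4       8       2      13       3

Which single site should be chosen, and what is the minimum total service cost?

Choose Site 4 only; total service cost 26.

With exactly 1 open, each restaurant uses its cheapest among the chosen.
{Site 4}: P→Site 4 8, Q→Site 4 2, R→Site 4 13, S→Site 4 3. Service cost 26.
{Site 1}: service cost 35
{Site 3}: service cost 38
Among all 4 size-1 choices, {Site 4} is lowest.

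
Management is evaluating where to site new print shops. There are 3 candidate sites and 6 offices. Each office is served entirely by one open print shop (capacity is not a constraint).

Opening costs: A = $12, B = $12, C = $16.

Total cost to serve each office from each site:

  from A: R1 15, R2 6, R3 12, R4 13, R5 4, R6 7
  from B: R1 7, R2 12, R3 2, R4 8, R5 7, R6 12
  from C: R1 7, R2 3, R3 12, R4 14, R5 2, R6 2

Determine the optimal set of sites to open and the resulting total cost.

For any fixed open set, each office goes to its cheapest open site; total = fixed + service.
{B, C}: R1→B 7, R2→C 3, R3→B 2, R4→B 8, R5→C 2, R6→C 2. Service 24; fixed 28; total 52.
{C}: R1→C 7, R2→C 3, R3→C 12, R4→C 14, R5→C 2, R6→C 2. Service 40; fixed 16; total 56.
{A, B}: service 34 + fixed 24 = 58
{A, B, C}: service 24 + fixed 40 = 64
No other subset beats 52.

Open B and C; minimum total cost 52.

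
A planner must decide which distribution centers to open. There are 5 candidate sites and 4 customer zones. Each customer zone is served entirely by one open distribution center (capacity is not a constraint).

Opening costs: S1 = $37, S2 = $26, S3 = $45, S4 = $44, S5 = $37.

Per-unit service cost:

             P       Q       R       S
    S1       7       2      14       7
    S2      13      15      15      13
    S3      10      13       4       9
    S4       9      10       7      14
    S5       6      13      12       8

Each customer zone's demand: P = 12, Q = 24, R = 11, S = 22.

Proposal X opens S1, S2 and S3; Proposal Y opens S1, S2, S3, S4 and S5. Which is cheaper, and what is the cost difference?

Proposal X is cheaper by 69.

Proposal X: {S1, S2, S3}: P→S1 7·12=84, Q→S1 2·24=48, R→S3 4·11=44, S→S1 7·22=154. Service 330; fixed 108; total 438.
Proposal Y: {S1, S2, S3, S4, S5}: P→S5 6·12=72, Q→S1 2·24=48, R→S3 4·11=44, S→S1 7·22=154. Service 318; fixed 189; total 507.
Difference: |438 − 507| = 69.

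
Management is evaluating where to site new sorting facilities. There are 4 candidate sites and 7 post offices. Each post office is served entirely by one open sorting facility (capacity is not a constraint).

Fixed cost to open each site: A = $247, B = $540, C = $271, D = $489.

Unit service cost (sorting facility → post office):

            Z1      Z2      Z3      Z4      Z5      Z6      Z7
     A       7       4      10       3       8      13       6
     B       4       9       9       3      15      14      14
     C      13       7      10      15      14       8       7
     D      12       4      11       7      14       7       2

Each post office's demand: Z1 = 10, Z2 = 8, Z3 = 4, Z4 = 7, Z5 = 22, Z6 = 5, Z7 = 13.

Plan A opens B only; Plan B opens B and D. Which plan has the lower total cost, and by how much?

Plan A is cheaper by 236.

Plan A: {B}: Z1→B 4·10=40, Z2→B 9·8=72, Z3→B 9·4=36, Z4→B 3·7=21, Z5→B 15·22=330, Z6→B 14·5=70, Z7→B 14·13=182. Service 751; fixed 540; total 1291.
Plan B: {B, D}: Z1→B 4·10=40, Z2→D 4·8=32, Z3→B 9·4=36, Z4→B 3·7=21, Z5→D 14·22=308, Z6→D 7·5=35, Z7→D 2·13=26. Service 498; fixed 1029; total 1527.
Difference: |1291 − 1527| = 236.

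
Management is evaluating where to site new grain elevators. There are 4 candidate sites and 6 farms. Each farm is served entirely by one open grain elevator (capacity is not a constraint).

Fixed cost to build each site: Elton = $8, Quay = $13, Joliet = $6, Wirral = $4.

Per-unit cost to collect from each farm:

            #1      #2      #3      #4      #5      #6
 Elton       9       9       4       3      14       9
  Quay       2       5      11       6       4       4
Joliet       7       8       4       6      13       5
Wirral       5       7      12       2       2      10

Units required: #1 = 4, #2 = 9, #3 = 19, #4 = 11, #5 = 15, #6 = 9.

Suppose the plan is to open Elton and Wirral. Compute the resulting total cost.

Each farm is assigned to its cheapest site among the open ones.
{Elton, Wirral}: #1→Wirral 5·4=20, #2→Wirral 7·9=63, #3→Elton 4·19=76, #4→Wirral 2·11=22, #5→Wirral 2·15=30, #6→Elton 9·9=81. Service 292; fixed 12; total 304.

Total cost: 304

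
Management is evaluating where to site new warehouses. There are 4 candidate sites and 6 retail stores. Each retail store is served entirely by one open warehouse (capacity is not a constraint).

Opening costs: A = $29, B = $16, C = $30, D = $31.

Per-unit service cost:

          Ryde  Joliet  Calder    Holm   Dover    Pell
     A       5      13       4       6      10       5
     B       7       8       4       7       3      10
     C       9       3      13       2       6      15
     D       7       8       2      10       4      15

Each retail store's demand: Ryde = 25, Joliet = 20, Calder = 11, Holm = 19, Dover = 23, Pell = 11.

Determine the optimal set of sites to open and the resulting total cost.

For any fixed open set, each retail store goes to its cheapest open site; total = fixed + service.
{A, B, C}: Ryde→A 5·25=125, Joliet→C 3·20=60, Calder→A 4·11=44, Holm→C 2·19=38, Dover→B 3·23=69, Pell→A 5·11=55. Service 391; fixed 75; total 466.
{A, B, C, D}: service 369 + fixed 106 = 475
{A, C, D}: service 392 + fixed 90 = 482
{B}: service 691 + fixed 16 = 707
No other subset beats 466.

Open A, B and C; minimum total cost 466.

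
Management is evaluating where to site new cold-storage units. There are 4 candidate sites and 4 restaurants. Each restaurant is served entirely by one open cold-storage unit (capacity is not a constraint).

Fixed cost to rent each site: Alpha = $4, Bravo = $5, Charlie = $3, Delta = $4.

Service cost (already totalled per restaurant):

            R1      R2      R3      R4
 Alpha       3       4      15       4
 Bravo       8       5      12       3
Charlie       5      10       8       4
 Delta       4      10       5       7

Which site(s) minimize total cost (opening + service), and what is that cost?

Open Alpha and Delta; minimum total cost 24.

For any fixed open set, each restaurant goes to its cheapest open site; total = fixed + service.
{Alpha, Delta}: R1→Alpha 3, R2→Alpha 4, R3→Delta 5, R4→Alpha 4. Service 16; fixed 8; total 24.
{Alpha, Charlie}: R1→Alpha 3, R2→Alpha 4, R3→Charlie 8, R4→Alpha 4. Service 19; fixed 7; total 26.
{Bravo, Delta}: R1→Delta 4, R2→Bravo 5, R3→Delta 5, R4→Bravo 3. Service 17; fixed 9; total 26.
{Alpha, Bravo, Charlie, Delta}: service 15 + fixed 16 = 31
No other subset beats 24.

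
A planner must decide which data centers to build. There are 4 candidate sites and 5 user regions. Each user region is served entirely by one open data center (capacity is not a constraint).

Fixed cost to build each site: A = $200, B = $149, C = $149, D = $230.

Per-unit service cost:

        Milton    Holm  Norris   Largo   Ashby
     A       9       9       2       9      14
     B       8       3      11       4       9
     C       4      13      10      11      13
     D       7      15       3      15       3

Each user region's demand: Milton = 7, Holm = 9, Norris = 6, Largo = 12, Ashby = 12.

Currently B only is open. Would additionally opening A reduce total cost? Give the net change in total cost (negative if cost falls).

Current service cost with {B}: 305.
Adding A: each user region re-picks its cheapest; new service cost 251, saving 54.
Extra fixed cost: 200. Net change = 200 − 54 = 146.
(Totals: 454 → 600.)

No — net change +146 (cost rises by 146).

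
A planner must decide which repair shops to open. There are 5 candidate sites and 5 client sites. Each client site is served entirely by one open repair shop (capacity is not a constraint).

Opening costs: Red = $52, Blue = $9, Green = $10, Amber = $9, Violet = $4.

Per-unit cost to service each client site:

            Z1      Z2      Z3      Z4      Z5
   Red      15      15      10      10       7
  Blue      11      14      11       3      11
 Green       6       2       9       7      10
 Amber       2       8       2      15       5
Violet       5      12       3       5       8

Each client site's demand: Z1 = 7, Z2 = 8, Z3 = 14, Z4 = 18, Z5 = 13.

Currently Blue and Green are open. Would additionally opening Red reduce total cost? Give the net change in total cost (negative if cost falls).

Current service cost with {Blue, Green}: 368.
Adding Red: each client site re-picks its cheapest; new service cost 329, saving 39.
Extra fixed cost: 52. Net change = 52 − 39 = 13.
(Totals: 387 → 400.)

No — net change +13 (cost rises by 13).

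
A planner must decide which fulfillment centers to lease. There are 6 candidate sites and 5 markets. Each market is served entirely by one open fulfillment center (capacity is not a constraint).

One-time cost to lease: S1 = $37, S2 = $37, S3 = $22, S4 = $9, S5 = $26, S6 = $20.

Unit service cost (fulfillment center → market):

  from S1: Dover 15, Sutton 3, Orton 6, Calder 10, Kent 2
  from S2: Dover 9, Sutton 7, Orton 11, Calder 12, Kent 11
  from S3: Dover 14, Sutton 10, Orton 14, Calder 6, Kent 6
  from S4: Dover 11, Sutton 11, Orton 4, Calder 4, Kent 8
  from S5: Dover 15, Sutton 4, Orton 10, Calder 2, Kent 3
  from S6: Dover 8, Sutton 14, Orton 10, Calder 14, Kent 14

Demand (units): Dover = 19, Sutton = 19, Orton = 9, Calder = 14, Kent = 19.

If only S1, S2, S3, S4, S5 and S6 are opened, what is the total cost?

Each market is assigned to its cheapest site among the open ones.
{S1, S2, S3, S4, S5, S6}: Dover→S6 8·19=152, Sutton→S1 3·19=57, Orton→S4 4·9=36, Calder→S5 2·14=28, Kent→S1 2·19=38. Service 311; fixed 151; total 462.

Total cost: 462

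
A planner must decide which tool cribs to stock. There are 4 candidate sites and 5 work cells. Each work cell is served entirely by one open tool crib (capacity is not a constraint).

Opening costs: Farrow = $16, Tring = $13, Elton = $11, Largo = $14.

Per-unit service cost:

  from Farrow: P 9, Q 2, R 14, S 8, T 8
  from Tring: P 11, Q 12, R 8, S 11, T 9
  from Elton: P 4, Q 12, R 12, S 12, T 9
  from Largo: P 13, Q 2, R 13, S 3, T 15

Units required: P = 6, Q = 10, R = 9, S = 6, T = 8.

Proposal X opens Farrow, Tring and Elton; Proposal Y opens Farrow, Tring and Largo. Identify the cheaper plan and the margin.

Proposal X is cheaper by 3.

Proposal X: {Farrow, Tring, Elton}: P→Elton 4·6=24, Q→Farrow 2·10=20, R→Tring 8·9=72, S→Farrow 8·6=48, T→Farrow 8·8=64. Service 228; fixed 40; total 268.
Proposal Y: {Farrow, Tring, Largo}: P→Farrow 9·6=54, Q→Farrow 2·10=20, R→Tring 8·9=72, S→Largo 3·6=18, T→Farrow 8·8=64. Service 228; fixed 43; total 271.
Difference: |268 − 271| = 3.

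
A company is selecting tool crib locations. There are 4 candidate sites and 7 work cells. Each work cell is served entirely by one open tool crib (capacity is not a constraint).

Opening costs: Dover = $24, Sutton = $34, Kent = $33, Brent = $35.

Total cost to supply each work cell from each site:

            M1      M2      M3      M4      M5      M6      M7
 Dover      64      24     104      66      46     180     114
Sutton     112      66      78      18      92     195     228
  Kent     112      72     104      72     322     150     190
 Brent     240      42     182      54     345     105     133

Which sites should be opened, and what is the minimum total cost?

Open Dover, Sutton and Brent; minimum total cost 542.

For any fixed open set, each work cell goes to its cheapest open site; total = fixed + service.
{Dover, Sutton, Brent}: M1→Dover 64, M2→Dover 24, M3→Sutton 78, M4→Sutton 18, M5→Dover 46, M6→Brent 105, M7→Dover 114. Service 449; fixed 93; total 542.
{Dover, Brent}: service 511 + fixed 59 = 570
{Dover, Sutton, Kent, Brent}: service 449 + fixed 126 = 575
{Dover}: service 598 + fixed 24 = 622
No other subset beats 542.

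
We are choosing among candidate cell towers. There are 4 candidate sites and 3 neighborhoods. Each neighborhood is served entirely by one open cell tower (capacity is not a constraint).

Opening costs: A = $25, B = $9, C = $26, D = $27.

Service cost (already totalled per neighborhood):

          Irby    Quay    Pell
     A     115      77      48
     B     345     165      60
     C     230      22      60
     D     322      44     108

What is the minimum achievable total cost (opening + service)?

For any fixed open set, each neighborhood goes to its cheapest open site; total = fixed + service.
{A, C}: Irby→A 115, Quay→C 22, Pell→A 48. Service 185; fixed 51; total 236.
{A, B, C}: service 185 + fixed 60 = 245
{A, D}: Irby→A 115, Quay→D 44, Pell→A 48. Service 207; fixed 52; total 259.
{A, B, C, D}: service 185 + fixed 87 = 272
No other subset beats 236.

Minimum total cost: 236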